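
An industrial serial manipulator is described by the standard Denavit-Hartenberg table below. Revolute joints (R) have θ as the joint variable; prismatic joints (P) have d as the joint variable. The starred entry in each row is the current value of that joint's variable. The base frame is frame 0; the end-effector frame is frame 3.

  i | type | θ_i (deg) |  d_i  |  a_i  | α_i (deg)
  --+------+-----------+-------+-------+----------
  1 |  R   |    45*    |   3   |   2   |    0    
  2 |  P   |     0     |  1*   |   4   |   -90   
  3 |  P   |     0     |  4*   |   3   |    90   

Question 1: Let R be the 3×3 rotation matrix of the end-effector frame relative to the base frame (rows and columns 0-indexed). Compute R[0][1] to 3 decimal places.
-0.707

End-effector y-axis (col 1 of R) = (-0.7071,0.7071,0.0000)
R[0][1] = -0.7071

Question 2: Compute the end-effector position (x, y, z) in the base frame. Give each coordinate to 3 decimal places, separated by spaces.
after link 1: o_1 = (1.4142, 1.4142, 3.0000)
after link 2: o_2 = (4.2426, 4.2426, 4.0000)
after link 3: o_3 = (3.5355, 9.1924, 4.0000)

3.536 9.192 4.000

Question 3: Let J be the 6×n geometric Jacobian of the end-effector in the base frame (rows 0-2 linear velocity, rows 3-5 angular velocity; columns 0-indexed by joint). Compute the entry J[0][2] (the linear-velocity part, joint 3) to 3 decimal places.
prismatic axis z_2 = (-0.7071,0.7071,0.0000)
J_v[:, 2] = z_2; J_ω[:, 2] = (0,0,0)
entry J[0][2] = -0.7071

-0.707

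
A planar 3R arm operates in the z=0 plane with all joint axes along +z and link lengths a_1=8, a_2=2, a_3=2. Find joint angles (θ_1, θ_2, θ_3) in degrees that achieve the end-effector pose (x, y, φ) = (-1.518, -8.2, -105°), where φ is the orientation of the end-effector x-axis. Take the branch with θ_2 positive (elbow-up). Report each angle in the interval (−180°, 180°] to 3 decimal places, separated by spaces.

-108.135 149.988 -146.853

wrist centre = target − a_3·(cos φ, sin φ) = (-1.0004, -6.2681)
cos θ_2 = (40.2904−8²−2²)/(2·8·2) = -0.8659; θ_2 = 149.9885° (elbow-up)
β = atan2(-6.2681,-1.0004) = -99.0676°; ψ = atan2(1.0003,6.2682) = 9.0675°
θ_1 = β − ψ = -108.1351°
θ_3 = φ − θ_1 − θ_2 = -146.8533° (wrapped to (-180°,180°])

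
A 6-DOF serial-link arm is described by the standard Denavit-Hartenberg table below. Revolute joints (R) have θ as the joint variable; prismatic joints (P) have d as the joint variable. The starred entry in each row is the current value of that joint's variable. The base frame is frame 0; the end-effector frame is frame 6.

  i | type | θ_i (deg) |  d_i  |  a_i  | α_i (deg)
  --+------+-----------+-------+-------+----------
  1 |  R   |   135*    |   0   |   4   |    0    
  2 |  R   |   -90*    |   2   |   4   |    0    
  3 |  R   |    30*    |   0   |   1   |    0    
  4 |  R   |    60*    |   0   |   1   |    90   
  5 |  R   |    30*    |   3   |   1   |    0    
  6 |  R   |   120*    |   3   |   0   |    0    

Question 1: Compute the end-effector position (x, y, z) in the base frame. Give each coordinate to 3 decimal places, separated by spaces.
3.182 12.185 2.500

after link 1: o_1 = (-2.8284, 2.8284, 0.0000)
after link 2: o_2 = (0.0000, 5.6569, 2.0000)
after link 3: o_3 = (0.2588, 6.6228, 2.0000)
after link 4: o_4 = (-0.4483, 7.3299, 2.0000)
after link 5: o_5 = (1.0607, 10.0636, 2.5000)
after link 6: o_6 = (3.1820, 12.1849, 2.5000)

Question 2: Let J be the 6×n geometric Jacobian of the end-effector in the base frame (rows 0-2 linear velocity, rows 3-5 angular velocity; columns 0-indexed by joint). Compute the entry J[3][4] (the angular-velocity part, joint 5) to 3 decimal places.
0.707

axis z_4 = (0.7071,0.7071,0.0000); lever o_n−o_4 = (3.6303,4.8550,0.5000)
cross product → J_v[:, 4] = (0.3536,-0.3536,0.8660)
J_ω[:, 4] = z_4
entry J[3][4] = 0.7071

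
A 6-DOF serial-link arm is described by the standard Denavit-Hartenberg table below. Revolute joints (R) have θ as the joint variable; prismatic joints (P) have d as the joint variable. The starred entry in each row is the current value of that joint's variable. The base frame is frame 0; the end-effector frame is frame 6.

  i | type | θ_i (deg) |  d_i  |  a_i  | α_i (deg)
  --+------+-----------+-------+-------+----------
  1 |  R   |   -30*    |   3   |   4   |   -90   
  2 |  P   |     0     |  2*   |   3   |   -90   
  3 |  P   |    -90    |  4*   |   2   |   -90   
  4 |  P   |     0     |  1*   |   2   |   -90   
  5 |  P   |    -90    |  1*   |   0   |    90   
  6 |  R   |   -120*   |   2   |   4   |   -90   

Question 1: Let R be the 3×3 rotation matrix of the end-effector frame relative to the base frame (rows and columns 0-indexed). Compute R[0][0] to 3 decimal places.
-0.433

End-effector x-axis (col 0 of R) = (-0.4330,0.2500,-0.8660)
R[0][0] = -0.4330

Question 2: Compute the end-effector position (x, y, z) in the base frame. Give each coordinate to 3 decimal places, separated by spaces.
after link 1: o_1 = (3.4641, -2.0000, 3.0000)
after link 2: o_2 = (7.0622, -1.7679, 3.0000)
after link 3: o_3 = (8.0622, -0.0359, -1.0000)
after link 4: o_4 = (9.9282, 1.1962, -1.0000)
after link 5: o_5 = (9.9282, 1.1962, 0.0000)
after link 6: o_6 = (7.1962, 0.4641, -3.4641)

7.196 0.464 -3.464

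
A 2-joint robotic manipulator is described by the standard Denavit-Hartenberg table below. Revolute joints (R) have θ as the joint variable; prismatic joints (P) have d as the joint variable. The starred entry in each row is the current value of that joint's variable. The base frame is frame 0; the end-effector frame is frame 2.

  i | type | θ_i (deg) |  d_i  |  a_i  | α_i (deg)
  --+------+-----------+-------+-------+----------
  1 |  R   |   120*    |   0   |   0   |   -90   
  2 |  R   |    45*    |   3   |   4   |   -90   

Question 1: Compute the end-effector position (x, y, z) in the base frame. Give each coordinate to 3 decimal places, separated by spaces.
-4.012 0.949 -2.828

after link 1: o_1 = (0.0000, 0.0000, 0.0000)
after link 2: o_2 = (-4.0123, 0.9495, -2.8284)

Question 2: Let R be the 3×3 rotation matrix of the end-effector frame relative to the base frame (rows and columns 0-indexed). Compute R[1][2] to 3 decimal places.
End-effector z-axis (col 2 of R) = (0.3536,-0.6124,-0.7071)
R[1][2] = -0.6124

-0.612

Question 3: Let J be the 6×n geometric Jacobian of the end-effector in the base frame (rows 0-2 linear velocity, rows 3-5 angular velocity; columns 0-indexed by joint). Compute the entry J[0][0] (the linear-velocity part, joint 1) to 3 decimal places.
axis z_0 = ẑ; lever o_n−o_0 = (-4.0123,0.9495,-2.8284)
cross product → J_v[:, 0] = (-0.9495,-4.0123,0.0000)
J_ω[:, 0] = z_0
entry J[0][0] = -0.9495

-0.949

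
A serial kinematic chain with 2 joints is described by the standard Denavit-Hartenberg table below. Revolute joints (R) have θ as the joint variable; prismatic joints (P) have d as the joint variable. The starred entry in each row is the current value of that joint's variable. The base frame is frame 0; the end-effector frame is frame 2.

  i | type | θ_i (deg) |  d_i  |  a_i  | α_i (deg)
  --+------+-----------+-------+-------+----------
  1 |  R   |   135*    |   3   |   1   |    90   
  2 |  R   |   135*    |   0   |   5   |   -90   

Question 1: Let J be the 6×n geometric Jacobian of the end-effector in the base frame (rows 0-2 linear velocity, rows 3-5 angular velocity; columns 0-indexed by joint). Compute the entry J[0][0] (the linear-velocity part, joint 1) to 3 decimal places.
axis z_0 = ẑ; lever o_n−o_0 = (1.7929,-1.7929,6.5355)
cross product → J_v[:, 0] = (1.7929,1.7929,-0.0000)
J_ω[:, 0] = z_0
entry J[0][0] = 1.7929

1.793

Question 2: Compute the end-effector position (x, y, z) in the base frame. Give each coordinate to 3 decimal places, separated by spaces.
after link 1: o_1 = (-0.7071, 0.7071, 3.0000)
after link 2: o_2 = (1.7929, -1.7929, 6.5355)

1.793 -1.793 6.536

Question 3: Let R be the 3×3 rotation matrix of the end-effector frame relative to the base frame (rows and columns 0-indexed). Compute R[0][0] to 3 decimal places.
0.500

End-effector x-axis (col 0 of R) = (0.5000,-0.5000,0.7071)
R[0][0] = 0.5000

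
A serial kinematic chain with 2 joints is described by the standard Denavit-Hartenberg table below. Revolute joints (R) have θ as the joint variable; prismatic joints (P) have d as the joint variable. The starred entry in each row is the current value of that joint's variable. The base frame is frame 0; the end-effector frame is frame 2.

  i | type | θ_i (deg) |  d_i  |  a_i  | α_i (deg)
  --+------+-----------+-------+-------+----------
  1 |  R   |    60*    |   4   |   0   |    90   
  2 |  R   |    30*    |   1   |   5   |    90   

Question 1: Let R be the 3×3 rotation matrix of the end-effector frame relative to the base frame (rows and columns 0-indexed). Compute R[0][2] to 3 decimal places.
0.250

End-effector z-axis (col 2 of R) = (0.2500,0.4330,-0.8660)
R[0][2] = 0.2500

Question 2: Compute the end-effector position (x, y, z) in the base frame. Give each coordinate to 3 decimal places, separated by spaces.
after link 1: o_1 = (0.0000, 0.0000, 4.0000)
after link 2: o_2 = (3.0311, 3.2500, 6.5000)

3.031 3.250 6.500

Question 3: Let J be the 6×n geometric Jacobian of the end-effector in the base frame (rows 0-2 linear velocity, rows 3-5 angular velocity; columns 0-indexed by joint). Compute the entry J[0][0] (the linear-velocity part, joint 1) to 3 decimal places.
-3.250

axis z_0 = ẑ; lever o_n−o_0 = (3.0311,3.2500,6.5000)
cross product → J_v[:, 0] = (-3.2500,3.0311,0.0000)
J_ω[:, 0] = z_0
entry J[0][0] = -3.2500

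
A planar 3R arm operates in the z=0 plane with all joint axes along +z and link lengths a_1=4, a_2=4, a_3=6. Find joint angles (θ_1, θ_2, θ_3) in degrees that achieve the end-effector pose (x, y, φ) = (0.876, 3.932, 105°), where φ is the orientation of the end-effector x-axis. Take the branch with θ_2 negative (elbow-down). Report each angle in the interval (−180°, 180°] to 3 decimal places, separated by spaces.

30.003 -135.000 -150.003

wrist centre = target − a_3·(cos φ, sin φ) = (2.4289, -1.8636)
cos θ_2 = (9.3725−4²−4²)/(2·4·4) = -0.7071; θ_2 = -135.0003° (elbow-down)
β = atan2(-1.8636,2.4289) = -37.4968°; ψ = atan2(-2.8284,1.1716) = -67.5002°
θ_1 = β − ψ = 30.0034°
θ_3 = φ − θ_1 − θ_2 = -150.0031° (wrapped to (-180°,180°])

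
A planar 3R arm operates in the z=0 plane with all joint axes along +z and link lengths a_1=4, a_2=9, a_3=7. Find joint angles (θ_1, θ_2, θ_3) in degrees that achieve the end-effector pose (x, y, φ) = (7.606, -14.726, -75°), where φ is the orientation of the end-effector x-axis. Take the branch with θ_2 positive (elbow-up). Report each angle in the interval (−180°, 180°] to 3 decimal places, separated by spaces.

wrist centre = target − a_3·(cos φ, sin φ) = (5.7943, -7.9645)
cos θ_2 = (97.0071−4²−9²)/(2·4·9) = 0.0001; θ_2 = 89.9944° (elbow-up)
β = atan2(-7.9645,5.7943) = -53.9637°; ψ = atan2(9.0000,4.0009) = 66.0328°
θ_1 = β − ψ = -119.9965°
θ_3 = φ − θ_1 − θ_2 = -44.9978° (wrapped to (-180°,180°])

-119.997 89.994 -44.998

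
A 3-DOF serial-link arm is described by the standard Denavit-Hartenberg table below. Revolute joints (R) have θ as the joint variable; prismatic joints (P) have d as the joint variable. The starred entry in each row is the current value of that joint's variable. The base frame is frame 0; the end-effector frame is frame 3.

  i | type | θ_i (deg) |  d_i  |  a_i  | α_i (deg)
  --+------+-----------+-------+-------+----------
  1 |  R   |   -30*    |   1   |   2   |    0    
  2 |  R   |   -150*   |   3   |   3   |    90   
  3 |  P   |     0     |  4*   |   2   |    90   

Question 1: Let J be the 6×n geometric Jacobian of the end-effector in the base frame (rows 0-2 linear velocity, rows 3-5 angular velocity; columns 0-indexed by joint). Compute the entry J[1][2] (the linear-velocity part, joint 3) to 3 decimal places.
1.000

prismatic axis z_2 = (0.0000,1.0000,0.0000)
J_v[:, 2] = z_2; J_ω[:, 2] = (0,0,0)
entry J[1][2] = 1.0000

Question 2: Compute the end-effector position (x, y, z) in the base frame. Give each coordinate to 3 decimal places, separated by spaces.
-3.268 3.000 4.000

after link 1: o_1 = (1.7321, -1.0000, 1.0000)
after link 2: o_2 = (-1.2679, -1.0000, 4.0000)
after link 3: o_3 = (-3.2679, 3.0000, 4.0000)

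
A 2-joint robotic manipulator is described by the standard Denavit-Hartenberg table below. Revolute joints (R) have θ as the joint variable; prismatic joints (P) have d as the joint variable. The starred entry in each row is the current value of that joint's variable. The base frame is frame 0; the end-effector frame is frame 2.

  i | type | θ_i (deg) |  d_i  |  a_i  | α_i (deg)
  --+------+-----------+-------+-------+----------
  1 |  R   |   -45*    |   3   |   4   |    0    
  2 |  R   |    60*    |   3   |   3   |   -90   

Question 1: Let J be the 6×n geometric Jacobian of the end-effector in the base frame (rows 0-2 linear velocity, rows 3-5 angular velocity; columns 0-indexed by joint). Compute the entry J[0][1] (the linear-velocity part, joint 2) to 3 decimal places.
axis z_1 = (0.0000,0.0000,1.0000); lever o_n−o_1 = (2.8978,0.7765,3.0000)
cross product → J_v[:, 1] = (-0.7765,2.8978,0.0000)
J_ω[:, 1] = z_1
entry J[0][1] = -0.7765

-0.776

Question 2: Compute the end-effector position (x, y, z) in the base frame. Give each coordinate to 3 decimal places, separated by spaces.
5.726 -2.052 6.000

after link 1: o_1 = (2.8284, -2.8284, 3.0000)
after link 2: o_2 = (5.7262, -2.0520, 6.0000)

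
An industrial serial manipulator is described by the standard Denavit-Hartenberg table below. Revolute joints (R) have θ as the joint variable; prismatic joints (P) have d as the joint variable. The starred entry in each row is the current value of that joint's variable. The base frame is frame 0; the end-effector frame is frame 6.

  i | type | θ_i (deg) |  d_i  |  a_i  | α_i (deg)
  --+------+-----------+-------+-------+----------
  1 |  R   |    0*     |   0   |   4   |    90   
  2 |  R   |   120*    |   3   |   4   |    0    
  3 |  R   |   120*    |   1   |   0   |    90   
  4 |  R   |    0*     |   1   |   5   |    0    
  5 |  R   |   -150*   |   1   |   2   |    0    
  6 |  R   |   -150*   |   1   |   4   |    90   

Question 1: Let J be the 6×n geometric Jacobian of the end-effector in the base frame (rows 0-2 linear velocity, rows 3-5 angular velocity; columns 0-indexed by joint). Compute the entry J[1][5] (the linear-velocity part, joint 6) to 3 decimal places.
axis z_5 = (-0.8660,-0.0000,0.5000); lever o_n−o_5 = (-1.8660,-3.4641,-1.2321)
cross product → J_v[:, 5] = (1.7321,-2.0000,3.0000)
J_ω[:, 5] = z_5
entry J[1][5] = -2.0000

-2.000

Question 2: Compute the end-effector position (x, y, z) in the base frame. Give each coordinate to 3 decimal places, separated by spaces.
after link 1: o_1 = (4.0000, 0.0000, 0.0000)
after link 2: o_2 = (2.0000, -3.0000, 3.4641)
after link 3: o_3 = (2.0000, -4.0000, 3.4641)
after link 4: o_4 = (-1.3660, -4.0000, -0.3660)
after link 5: o_5 = (-1.3660, -3.0000, 1.6340)
after link 6: o_6 = (-3.2321, -6.4641, 0.4019)

-3.232 -6.464 0.402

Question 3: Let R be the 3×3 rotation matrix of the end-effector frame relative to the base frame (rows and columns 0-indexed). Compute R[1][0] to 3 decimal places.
-0.866

End-effector x-axis (col 0 of R) = (-0.2500,-0.8660,-0.4330)
R[1][0] = -0.8660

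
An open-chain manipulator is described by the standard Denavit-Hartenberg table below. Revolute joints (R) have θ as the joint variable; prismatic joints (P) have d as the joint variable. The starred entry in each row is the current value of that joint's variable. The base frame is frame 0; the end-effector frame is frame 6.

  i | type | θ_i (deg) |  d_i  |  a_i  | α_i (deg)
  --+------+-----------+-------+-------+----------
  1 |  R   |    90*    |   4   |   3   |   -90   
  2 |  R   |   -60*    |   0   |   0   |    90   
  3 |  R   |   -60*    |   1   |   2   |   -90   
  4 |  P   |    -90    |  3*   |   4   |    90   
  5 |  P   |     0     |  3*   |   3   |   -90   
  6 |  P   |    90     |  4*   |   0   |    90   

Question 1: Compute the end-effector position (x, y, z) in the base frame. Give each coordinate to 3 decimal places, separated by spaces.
after link 1: o_1 = (0.0000, 3.0000, 4.0000)
after link 2: o_2 = (0.0000, 3.0000, 4.0000)
after link 3: o_3 = (1.7321, 2.6340, 5.3660)
after link 4: o_4 = (0.2321, 0.4689, 9.6160)
after link 5: o_5 = (-2.3660, -2.8792, 9.8170)
after link 6: o_6 = (-4.3660, -1.1471, 12.8170)

-4.366 -1.147 12.817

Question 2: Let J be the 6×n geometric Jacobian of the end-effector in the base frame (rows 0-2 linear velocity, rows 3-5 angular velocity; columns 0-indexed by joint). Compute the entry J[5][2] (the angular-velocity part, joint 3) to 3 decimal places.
axis z_2 = (-0.0000,-0.8660,0.5000); lever o_n−o_2 = (-4.3660,-4.1471,8.8170)
cross product → J_v[:, 2] = (-5.5622,-2.1830,-3.7811)
J_ω[:, 2] = z_2
entry J[5][2] = 0.5000

0.500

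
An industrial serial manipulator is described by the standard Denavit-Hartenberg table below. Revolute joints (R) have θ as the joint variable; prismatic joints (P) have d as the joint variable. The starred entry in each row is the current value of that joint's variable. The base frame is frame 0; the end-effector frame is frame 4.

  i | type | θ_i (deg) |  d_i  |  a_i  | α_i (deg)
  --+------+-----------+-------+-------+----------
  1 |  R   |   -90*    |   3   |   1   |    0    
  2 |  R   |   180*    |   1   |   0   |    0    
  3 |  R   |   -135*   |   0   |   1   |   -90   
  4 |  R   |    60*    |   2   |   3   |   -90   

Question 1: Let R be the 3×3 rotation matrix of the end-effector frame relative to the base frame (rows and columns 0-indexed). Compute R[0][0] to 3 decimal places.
End-effector x-axis (col 0 of R) = (0.3536,-0.3536,-0.8660)
R[0][0] = 0.3536

0.354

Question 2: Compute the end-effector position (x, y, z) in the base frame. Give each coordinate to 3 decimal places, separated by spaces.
after link 1: o_1 = (0.0000, -1.0000, 3.0000)
after link 2: o_2 = (0.0000, -1.0000, 4.0000)
after link 3: o_3 = (0.7071, -1.7071, 4.0000)
after link 4: o_4 = (3.1820, -1.3536, 1.4019)

3.182 -1.354 1.402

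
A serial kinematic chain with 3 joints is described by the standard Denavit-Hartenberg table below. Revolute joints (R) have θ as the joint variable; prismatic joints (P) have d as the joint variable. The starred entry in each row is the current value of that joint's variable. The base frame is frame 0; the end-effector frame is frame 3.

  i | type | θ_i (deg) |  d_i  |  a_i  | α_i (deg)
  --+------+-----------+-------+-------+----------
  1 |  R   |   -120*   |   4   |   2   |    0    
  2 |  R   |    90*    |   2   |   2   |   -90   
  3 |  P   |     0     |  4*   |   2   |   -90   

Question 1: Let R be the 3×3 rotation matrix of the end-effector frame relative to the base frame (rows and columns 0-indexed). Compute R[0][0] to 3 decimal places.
End-effector x-axis (col 0 of R) = (0.8660,-0.5000,0.0000)
R[0][0] = 0.8660

0.866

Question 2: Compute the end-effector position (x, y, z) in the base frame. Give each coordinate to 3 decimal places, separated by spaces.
4.464 -0.268 6.000

after link 1: o_1 = (-1.0000, -1.7321, 4.0000)
after link 2: o_2 = (0.7321, -2.7321, 6.0000)
after link 3: o_3 = (4.4641, -0.2679, 6.0000)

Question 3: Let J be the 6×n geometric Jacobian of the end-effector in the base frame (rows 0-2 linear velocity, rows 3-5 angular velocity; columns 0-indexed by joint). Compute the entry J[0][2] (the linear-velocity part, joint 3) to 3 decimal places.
0.500

prismatic axis z_2 = (0.5000,0.8660,0.0000)
J_v[:, 2] = z_2; J_ω[:, 2] = (0,0,0)
entry J[0][2] = 0.5000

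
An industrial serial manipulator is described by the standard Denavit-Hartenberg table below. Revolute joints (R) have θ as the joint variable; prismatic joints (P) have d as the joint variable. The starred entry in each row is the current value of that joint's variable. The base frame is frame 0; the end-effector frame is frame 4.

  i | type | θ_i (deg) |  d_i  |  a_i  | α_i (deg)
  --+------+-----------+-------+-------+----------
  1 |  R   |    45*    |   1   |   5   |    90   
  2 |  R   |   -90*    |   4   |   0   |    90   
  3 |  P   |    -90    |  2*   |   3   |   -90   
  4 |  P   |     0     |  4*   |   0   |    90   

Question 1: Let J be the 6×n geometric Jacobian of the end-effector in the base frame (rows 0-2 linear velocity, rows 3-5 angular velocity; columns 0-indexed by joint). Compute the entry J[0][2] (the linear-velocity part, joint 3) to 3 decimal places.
prismatic axis z_2 = (-0.7071,-0.7071,-0.0000)
J_v[:, 2] = z_2; J_ω[:, 2] = (0,0,0)
entry J[0][2] = -0.7071

-0.707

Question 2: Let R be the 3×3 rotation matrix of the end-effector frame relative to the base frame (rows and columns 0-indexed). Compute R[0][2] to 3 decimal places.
-0.707

End-effector z-axis (col 2 of R) = (-0.7071,-0.7071,-0.0000)
R[0][2] = -0.7071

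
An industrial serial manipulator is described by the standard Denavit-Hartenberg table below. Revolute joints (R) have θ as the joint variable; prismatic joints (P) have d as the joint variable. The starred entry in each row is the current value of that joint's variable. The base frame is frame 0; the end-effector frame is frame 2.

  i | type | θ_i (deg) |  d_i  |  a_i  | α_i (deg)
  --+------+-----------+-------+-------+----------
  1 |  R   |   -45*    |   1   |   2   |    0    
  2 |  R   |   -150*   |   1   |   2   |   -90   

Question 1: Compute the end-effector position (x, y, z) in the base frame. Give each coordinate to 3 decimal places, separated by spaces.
after link 1: o_1 = (1.4142, -1.4142, 1.0000)
after link 2: o_2 = (-0.5176, -0.8966, 2.0000)

-0.518 -0.897 2.000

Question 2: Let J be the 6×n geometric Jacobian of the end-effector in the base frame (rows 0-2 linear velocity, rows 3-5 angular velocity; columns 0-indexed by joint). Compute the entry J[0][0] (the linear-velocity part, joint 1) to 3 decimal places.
0.897

axis z_0 = ẑ; lever o_n−o_0 = (-0.5176,-0.8966,2.0000)
cross product → J_v[:, 0] = (0.8966,-0.5176,0.0000)
J_ω[:, 0] = z_0
entry J[0][0] = 0.8966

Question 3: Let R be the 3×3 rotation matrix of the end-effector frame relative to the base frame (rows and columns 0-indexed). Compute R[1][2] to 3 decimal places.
-0.966

End-effector z-axis (col 2 of R) = (-0.2588,-0.9659,0.0000)
R[1][2] = -0.9659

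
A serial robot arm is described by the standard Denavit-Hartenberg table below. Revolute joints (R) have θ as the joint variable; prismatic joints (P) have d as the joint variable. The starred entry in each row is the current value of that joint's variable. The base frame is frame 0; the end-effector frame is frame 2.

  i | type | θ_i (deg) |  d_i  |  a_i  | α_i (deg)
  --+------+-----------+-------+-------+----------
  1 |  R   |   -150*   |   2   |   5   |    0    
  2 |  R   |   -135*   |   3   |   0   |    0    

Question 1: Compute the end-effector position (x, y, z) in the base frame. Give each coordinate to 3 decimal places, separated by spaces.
-4.330 -2.500 5.000

after link 1: o_1 = (-4.3301, -2.5000, 2.0000)
after link 2: o_2 = (-4.3301, -2.5000, 5.0000)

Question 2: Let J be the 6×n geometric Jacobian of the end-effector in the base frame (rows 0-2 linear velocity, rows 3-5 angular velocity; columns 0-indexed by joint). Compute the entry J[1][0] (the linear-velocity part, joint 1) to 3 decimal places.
-4.330

axis z_0 = ẑ; lever o_n−o_0 = (-4.3301,-2.5000,5.0000)
cross product → J_v[:, 0] = (2.5000,-4.3301,0.0000)
J_ω[:, 0] = z_0
entry J[1][0] = -4.3301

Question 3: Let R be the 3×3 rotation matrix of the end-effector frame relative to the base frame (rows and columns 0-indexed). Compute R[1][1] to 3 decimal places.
0.259

End-effector y-axis (col 1 of R) = (-0.9659,0.2588,0.0000)
R[1][1] = 0.2588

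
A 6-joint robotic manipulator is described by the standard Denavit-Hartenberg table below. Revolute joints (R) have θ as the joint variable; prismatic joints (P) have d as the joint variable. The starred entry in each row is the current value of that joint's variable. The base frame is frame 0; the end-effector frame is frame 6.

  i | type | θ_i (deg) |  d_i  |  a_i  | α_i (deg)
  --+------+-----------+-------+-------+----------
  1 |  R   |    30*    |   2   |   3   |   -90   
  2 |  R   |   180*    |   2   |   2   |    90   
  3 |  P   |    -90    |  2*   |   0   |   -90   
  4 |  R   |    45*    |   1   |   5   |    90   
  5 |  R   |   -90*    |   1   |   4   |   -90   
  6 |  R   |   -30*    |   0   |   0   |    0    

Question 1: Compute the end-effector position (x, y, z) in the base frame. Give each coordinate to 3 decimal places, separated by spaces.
after link 1: o_1 = (2.5981, 1.5000, 2.0000)
after link 2: o_2 = (-0.1340, 2.2321, 2.0000)
after link 3: o_3 = (-0.1340, 2.2321, -0.0000)
after link 4: o_4 = (0.7678, -1.3298, 3.5355)
after link 5: o_5 = (4.5854, 0.0578, 2.8284)
after link 6: o_6 = (4.5854, 0.0578, 2.8284)

4.585 0.058 2.828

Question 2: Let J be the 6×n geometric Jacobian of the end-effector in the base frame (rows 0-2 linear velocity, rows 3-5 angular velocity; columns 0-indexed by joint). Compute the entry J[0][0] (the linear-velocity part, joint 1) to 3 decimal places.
-0.058

axis z_0 = ẑ; lever o_n−o_0 = (4.5854,0.0578,2.8284)
cross product → J_v[:, 0] = (-0.0578,4.5854,0.0000)
J_ω[:, 0] = z_0
entry J[0][0] = -0.0578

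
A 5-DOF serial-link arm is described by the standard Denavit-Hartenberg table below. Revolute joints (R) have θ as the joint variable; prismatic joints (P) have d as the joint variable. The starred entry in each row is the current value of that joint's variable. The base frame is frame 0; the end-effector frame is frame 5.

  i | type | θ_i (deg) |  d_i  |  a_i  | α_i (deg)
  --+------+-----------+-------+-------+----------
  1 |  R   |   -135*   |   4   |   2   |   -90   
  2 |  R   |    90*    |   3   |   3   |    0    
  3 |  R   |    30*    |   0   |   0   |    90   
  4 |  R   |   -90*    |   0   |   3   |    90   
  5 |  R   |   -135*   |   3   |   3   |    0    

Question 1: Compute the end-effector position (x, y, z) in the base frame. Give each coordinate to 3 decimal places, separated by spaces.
0.324 -2.676 4.659

after link 1: o_1 = (-1.4142, -1.4142, 4.0000)
after link 2: o_2 = (0.7071, -3.5355, 1.0000)
after link 3: o_3 = (0.7071, -3.5355, 1.0000)
after link 4: o_4 = (-1.4142, -1.4142, 1.0000)
after link 5: o_5 = (0.3242, -2.6758, 4.6587)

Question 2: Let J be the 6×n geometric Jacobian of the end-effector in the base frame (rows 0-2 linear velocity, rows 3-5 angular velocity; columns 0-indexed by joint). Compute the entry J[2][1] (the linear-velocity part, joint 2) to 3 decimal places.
0.337

axis z_1 = (0.7071,-0.7071,0.0000); lever o_n−o_1 = (1.7384,-1.2616,0.6587)
cross product → J_v[:, 1] = (-0.4658,-0.4658,0.3371)
J_ω[:, 1] = z_1
entry J[2][1] = 0.3371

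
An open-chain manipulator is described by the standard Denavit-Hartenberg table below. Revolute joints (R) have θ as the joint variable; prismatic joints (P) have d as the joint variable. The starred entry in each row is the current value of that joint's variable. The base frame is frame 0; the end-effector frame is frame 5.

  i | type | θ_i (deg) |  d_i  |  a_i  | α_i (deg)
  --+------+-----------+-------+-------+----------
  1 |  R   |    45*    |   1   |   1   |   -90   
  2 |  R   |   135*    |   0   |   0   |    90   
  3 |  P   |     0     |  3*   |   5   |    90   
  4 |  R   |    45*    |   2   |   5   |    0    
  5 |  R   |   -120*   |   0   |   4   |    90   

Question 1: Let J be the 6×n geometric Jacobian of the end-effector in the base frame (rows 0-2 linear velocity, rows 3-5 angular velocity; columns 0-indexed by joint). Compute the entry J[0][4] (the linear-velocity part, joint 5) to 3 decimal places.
axis z_4 = (0.7071,-0.7071,-0.0000); lever o_n−o_4 = (-2.4495,-2.4495,2.0000)
cross product → J_v[:, 4] = (-1.4142,-1.4142,-3.4641)
J_ω[:, 4] = z_4
entry J[0][4] = -1.4142

-1.414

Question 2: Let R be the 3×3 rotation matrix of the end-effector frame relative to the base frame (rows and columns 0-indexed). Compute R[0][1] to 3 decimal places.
0.707

End-effector y-axis (col 1 of R) = (0.7071,-0.7071,-0.0000)
R[0][1] = 0.7071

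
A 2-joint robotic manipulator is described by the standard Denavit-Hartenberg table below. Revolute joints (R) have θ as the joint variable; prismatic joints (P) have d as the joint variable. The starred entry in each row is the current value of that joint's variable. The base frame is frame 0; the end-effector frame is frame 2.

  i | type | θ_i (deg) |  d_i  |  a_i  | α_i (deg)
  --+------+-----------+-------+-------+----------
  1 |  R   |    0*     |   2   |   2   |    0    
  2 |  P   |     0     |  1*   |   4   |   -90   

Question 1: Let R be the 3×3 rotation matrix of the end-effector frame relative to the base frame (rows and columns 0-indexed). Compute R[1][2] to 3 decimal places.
End-effector z-axis (col 2 of R) = (0.0000,1.0000,0.0000)
R[1][2] = 1.0000

1.000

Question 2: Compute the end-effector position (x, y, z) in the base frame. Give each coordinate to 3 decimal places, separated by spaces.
after link 1: o_1 = (2.0000, 0.0000, 2.0000)
after link 2: o_2 = (6.0000, 0.0000, 3.0000)

6.000 0.000 3.000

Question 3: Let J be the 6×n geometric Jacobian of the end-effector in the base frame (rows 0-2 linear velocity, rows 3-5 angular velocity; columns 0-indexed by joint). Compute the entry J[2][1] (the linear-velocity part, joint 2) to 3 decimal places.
1.000

prismatic axis z_1 = (0.0000,0.0000,1.0000)
J_v[:, 1] = z_1; J_ω[:, 1] = (0,0,0)
entry J[2][1] = 1.0000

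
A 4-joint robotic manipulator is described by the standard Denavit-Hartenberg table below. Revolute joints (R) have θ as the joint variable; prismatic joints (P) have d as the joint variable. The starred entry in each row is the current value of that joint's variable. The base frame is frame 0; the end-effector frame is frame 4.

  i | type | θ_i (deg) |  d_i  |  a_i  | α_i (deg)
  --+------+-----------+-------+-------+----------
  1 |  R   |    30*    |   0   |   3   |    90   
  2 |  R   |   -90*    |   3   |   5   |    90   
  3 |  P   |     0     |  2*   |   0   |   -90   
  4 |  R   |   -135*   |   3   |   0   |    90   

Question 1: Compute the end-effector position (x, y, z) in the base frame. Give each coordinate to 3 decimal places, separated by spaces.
after link 1: o_1 = (2.5981, 1.5000, 0.0000)
after link 2: o_2 = (4.0981, -1.0981, -5.0000)
after link 3: o_3 = (2.3660, -2.0981, -5.0000)
after link 4: o_4 = (3.8660, -4.6962, -5.0000)

3.866 -4.696 -5.000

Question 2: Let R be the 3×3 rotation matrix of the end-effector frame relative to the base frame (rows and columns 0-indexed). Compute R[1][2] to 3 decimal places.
End-effector z-axis (col 2 of R) = (0.6124,0.3536,0.7071)
R[1][2] = 0.3536

0.354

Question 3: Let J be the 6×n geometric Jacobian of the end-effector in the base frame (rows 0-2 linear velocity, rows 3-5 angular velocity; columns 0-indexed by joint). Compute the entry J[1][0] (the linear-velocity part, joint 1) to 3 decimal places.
3.866

axis z_0 = ẑ; lever o_n−o_0 = (3.8660,-4.6962,-5.0000)
cross product → J_v[:, 0] = (4.6962,3.8660,-0.0000)
J_ω[:, 0] = z_0
entry J[1][0] = 3.8660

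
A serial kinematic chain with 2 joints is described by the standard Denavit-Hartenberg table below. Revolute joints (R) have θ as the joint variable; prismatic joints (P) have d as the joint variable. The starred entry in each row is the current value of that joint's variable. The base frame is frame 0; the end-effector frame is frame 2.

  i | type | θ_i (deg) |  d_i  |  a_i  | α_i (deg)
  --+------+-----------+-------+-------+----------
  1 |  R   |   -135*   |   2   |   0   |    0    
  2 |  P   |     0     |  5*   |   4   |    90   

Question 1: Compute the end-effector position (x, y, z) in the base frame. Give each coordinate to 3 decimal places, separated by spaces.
-2.828 -2.828 7.000

after link 1: o_1 = (0.0000, 0.0000, 2.0000)
after link 2: o_2 = (-2.8284, -2.8284, 7.0000)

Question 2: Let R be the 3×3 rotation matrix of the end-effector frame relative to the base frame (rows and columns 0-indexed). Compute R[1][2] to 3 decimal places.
End-effector z-axis (col 2 of R) = (-0.7071,0.7071,0.0000)
R[1][2] = 0.7071

0.707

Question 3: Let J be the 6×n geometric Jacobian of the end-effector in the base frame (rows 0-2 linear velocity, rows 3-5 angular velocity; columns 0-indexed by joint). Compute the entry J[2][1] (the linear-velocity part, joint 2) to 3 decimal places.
1.000

prismatic axis z_1 = (0.0000,0.0000,1.0000)
J_v[:, 1] = z_1; J_ω[:, 1] = (0,0,0)
entry J[2][1] = 1.0000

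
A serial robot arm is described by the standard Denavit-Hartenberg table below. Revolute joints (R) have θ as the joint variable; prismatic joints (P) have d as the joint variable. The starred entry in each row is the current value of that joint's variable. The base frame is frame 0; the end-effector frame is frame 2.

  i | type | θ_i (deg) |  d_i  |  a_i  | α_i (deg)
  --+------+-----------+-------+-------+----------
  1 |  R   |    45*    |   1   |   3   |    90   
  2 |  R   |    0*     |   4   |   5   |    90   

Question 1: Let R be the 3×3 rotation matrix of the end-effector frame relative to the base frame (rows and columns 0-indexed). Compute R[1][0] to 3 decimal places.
0.707

End-effector x-axis (col 0 of R) = (0.7071,0.7071,0.0000)
R[1][0] = 0.7071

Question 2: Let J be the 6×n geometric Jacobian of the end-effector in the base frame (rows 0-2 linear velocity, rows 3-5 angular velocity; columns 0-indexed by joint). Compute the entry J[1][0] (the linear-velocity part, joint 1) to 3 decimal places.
8.485

axis z_0 = ẑ; lever o_n−o_0 = (8.4853,2.8284,1.0000)
cross product → J_v[:, 0] = (-2.8284,8.4853,0.0000)
J_ω[:, 0] = z_0
entry J[1][0] = 8.4853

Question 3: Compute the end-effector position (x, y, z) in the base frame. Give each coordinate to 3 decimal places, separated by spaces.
after link 1: o_1 = (2.1213, 2.1213, 1.0000)
after link 2: o_2 = (8.4853, 2.8284, 1.0000)

8.485 2.828 1.000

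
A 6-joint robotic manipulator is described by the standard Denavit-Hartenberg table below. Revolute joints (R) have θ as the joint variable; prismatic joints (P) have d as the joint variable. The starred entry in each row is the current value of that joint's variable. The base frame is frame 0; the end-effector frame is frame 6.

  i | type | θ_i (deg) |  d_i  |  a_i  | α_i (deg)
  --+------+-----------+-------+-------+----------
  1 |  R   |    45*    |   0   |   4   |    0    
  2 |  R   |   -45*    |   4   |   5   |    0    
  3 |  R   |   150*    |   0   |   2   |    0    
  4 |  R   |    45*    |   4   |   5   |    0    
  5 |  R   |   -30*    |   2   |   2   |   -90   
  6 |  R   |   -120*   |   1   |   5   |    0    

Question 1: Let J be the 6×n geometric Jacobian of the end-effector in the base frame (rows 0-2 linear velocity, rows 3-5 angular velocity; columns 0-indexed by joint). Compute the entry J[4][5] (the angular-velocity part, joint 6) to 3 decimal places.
axis z_5 = (-0.2588,-0.9659,0.0000); lever o_n−o_5 = (2.1560,-1.6130,4.3301)
cross product → J_v[:, 5] = (-4.1826,1.1207,2.5000)
J_ω[:, 5] = z_5
entry J[4][5] = -0.9659

-0.966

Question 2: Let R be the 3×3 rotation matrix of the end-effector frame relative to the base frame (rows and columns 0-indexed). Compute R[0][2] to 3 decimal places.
-0.259

End-effector z-axis (col 2 of R) = (-0.2588,-0.9659,0.0000)
R[0][2] = -0.2588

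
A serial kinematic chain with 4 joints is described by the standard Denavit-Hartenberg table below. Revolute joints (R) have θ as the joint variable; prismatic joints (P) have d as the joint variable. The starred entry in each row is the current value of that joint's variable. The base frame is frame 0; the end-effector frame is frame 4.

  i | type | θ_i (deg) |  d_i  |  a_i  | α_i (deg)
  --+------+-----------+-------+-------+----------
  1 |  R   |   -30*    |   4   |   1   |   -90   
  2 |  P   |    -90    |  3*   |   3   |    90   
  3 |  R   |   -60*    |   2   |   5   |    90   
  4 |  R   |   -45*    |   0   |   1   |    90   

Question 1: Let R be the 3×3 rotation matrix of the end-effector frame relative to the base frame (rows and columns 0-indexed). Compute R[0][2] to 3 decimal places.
End-effector z-axis (col 2 of R) = (0.9186,0.1768,-0.3536)
R[0][2] = 0.9186

0.919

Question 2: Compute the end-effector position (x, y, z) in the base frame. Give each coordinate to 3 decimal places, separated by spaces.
-1.225 -1.536 9.854

after link 1: o_1 = (0.8660, -0.5000, 4.0000)
after link 2: o_2 = (2.3660, 2.0981, 7.0000)
after link 3: o_3 = (-1.5311, -0.6519, 9.5000)
after link 4: o_4 = (-1.2249, -1.5358, 9.8536)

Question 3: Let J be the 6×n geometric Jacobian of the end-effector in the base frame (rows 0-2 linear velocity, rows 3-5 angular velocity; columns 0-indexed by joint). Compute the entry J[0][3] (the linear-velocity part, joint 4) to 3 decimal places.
axis z_3 = (-0.2500,-0.4330,-0.8660); lever o_n−o_3 = (0.3062,-0.8839,0.3536)
cross product → J_v[:, 3] = (-0.9186,-0.1768,0.3536)
J_ω[:, 3] = z_3
entry J[0][3] = -0.9186

-0.919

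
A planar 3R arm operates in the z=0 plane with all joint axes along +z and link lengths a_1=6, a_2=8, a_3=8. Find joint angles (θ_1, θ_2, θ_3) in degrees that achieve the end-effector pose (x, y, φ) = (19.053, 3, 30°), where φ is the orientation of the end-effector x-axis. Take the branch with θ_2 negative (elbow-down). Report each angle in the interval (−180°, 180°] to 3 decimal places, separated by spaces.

wrist centre = target − a_3·(cos φ, sin φ) = (12.1248, -1.0000)
cos θ_2 = (148.0107−6²−8²)/(2·6·8) = 0.5001; θ_2 = -59.9926° (elbow-down)
β = atan2(-1.0000,12.1248) = -4.7148°; ψ = atan2(-6.9277,10.0009) = -34.7106°
θ_1 = β − ψ = 29.9958°
θ_3 = φ − θ_1 − θ_2 = 59.9968° (wrapped to (-180°,180°])

29.996 -59.993 59.997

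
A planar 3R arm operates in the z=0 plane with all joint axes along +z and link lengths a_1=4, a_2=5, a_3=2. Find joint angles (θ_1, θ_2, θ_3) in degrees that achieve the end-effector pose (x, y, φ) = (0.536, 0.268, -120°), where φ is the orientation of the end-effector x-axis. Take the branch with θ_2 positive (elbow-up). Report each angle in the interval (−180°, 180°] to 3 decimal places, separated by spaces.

-45.044 149.999 135.046

wrist centre = target − a_3·(cos φ, sin φ) = (1.5360, 2.0001)
cos θ_2 = (6.3595−4²−5²)/(2·4·5) = -0.8660; θ_2 = 149.9985° (elbow-up)
β = atan2(2.0001,1.5360) = 52.4764°; ψ = atan2(2.5001,-0.3301) = 97.5206°
θ_1 = β − ψ = -45.0442°
θ_3 = φ − θ_1 − θ_2 = 135.0457° (wrapped to (-180°,180°])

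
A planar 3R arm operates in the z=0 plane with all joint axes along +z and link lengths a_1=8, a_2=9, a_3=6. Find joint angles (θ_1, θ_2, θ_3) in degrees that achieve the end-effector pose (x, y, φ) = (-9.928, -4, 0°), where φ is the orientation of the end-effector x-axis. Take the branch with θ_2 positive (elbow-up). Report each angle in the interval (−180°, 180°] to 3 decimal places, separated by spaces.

178.191 30.005 151.803

wrist centre = target − a_3·(cos φ, sin φ) = (-15.9280, -4.0000)
cos θ_2 = (269.7012−8²−9²)/(2·8·9) = 0.8660; θ_2 = 30.0052° (elbow-up)
β = atan2(-4.0000,-15.9280) = -165.9028°; ψ = atan2(4.5007,15.7938) = 15.9057°
θ_1 = β − ψ = -181.8086°
θ_3 = φ − θ_1 − θ_2 = 151.8034° (wrapped to (-180°,180°])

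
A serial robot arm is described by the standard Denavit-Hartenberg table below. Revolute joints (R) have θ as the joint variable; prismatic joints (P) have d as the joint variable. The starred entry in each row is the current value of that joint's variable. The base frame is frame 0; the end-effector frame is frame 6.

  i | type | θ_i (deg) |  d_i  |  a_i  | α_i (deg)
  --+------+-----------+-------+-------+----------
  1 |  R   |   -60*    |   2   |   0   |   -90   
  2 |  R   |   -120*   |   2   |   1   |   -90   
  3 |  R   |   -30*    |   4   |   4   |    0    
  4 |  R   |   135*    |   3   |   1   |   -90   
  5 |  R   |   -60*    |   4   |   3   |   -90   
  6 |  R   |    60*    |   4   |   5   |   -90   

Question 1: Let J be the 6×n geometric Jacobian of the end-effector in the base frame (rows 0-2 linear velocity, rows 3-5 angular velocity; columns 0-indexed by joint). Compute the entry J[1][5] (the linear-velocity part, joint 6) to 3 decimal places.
axis z_5 = (-0.8849,-0.1403,-0.4441); lever o_n−o_5 = (-5.5831,-1.6781,2.6481)
cross product → J_v[:, 5] = (-1.1168,4.8229,0.7016)
J_ω[:, 5] = z_5
entry J[1][5] = 4.8229

4.823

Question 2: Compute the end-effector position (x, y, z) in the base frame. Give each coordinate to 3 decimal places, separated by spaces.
after link 1: o_1 = (0.0000, 0.0000, 2.0000)
after link 2: o_2 = (1.4821, 1.4330, 2.8660)
after link 3: o_3 = (4.0801, 0.9330, 7.8660)
after link 4: o_4 = (4.6074, -1.9120, 9.1419)
after link 5: o_5 = (6.4371, -5.9085, 6.7586)
after link 6: o_6 = (0.8540, -7.5866, 9.4068)

0.854 -7.587 9.407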